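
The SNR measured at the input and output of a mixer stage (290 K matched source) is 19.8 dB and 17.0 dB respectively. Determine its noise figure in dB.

NF (dB) = SNR_in(dB) − SNR_out(dB) when the source is at T₀
NF = 19.8 − 17.0 = 2.8 dB

2.8 dB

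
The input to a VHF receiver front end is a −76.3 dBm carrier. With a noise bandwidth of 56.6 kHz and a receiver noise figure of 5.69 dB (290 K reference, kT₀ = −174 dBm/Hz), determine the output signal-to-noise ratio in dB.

Noise floor: N = −174 + 10 log₁₀(B) + NF
10 log₁₀(5.66×10⁴) = 47.53 dB
N = −174 + 47.53 + 5.69 = −120.78 dBm
SNR = P_sig − N = −76.3 − (−120.78) = 44.48 dB → 44.5 dB

44.5 dB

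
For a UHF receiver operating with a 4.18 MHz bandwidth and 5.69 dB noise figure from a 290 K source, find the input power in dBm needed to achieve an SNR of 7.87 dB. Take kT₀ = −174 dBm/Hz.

−94.2 dBm

Sensitivity = −174 + 10 log₁₀(B) + NF + SNR_min
= −174 + 66.21 + 5.69 + 7.87
= −94.23 dBm → −94.2 dBm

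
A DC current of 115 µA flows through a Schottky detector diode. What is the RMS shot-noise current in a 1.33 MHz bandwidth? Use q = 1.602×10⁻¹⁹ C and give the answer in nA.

I_n = √(2qI·B)
2qI·B = 2 × 1.602×10⁻¹⁹ × 1.15×10⁻⁴ × 1.33×10⁶ = 4.90×10⁻¹⁷ A²
I_n = √(4.90×10⁻¹⁷) = 7.00×10⁻⁹ A = 7.00 nA

7.00 nA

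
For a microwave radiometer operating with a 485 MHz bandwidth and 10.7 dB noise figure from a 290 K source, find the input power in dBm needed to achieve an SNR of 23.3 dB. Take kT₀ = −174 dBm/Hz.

−53.1 dBm

Sensitivity = −174 + 10 log₁₀(B) + NF + SNR_min
= −174 + 86.86 + 10.7 + 23.3
= −53.14 dBm → −53.1 dBm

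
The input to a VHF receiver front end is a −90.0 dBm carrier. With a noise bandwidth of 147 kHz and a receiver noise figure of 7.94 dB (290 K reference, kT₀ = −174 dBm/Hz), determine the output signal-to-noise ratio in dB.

24.4 dB

Noise floor: N = −174 + 10 log₁₀(B) + NF
10 log₁₀(1.47×10⁵) = 51.67 dB
N = −174 + 51.67 + 7.94 = −114.39 dBm
SNR = P_sig − N = −90.0 − (−114.39) = 24.39 dB → 24.4 dB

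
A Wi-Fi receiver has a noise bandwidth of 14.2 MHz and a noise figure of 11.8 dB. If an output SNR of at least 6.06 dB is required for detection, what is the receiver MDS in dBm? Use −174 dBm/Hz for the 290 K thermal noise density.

−84.6 dBm

Sensitivity = −174 + 10 log₁₀(B) + NF + SNR_min
= −174 + 71.52 + 11.8 + 6.06
= −84.62 dBm → −84.6 dBm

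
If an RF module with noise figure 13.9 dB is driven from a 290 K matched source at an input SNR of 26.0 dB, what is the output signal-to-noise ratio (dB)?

By definition F = SNR_in/SNR_out, so in dB: SNR_out = SNR_in − NF
SNR_out = 26.0 − 13.9 = 12.1 dB

12.1 dB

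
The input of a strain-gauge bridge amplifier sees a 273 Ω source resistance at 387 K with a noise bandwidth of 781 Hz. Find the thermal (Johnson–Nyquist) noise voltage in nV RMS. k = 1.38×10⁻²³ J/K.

67.5 nV

V_n = √(4kTRB)
4kTRB = 4 × 1.38×10⁻²³ × 387 × 2.73×10² × 7.81×10² = 4.55×10⁻¹⁵ V²
V_n = √(4.55×10⁻¹⁵) = 6.75×10⁻⁸ V = 67.5 nV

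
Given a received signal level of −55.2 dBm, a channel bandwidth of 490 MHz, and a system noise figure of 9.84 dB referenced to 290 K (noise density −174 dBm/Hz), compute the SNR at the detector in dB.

22.1 dB

Noise floor: N = −174 + 10 log₁₀(B) + NF
10 log₁₀(4.90×10⁸) = 86.9 dB
N = −174 + 86.9 + 9.84 = −77.26 dBm
SNR = P_sig − N = −55.2 − (−77.26) = 22.06 dB → 22.1 dB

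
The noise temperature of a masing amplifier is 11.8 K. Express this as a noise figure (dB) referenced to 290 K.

F = 1 + T_e/T₀ = 1 + 11.8/290 = 1.04069
NF = 10 log₁₀(1.04069) = 0.173 dB

0.173 dB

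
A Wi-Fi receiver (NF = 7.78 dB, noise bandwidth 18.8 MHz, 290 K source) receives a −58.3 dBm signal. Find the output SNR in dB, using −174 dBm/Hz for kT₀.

35.2 dB

Noise floor: N = −174 + 10 log₁₀(B) + NF
10 log₁₀(1.88×10⁷) = 72.74 dB
N = −174 + 72.74 + 7.78 = −93.48 dBm
SNR = P_sig − N = −58.3 − (−93.48) = 35.18 dB → 35.2 dB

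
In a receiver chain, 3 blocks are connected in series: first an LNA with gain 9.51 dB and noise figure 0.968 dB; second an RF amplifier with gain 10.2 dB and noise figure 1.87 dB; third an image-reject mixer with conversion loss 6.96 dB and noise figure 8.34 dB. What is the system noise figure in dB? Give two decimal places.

1.37 dB

Convert to linear (a loss of L dB is a gain of −L dB): F_i = 10^(NF_i/10), G_i = 10^(G_i,dB/10)
  Stage 1: F_1 = 10^(0.968/10) = 1.250, G_1 = 10^(9.51/10) = 8.933
  Stage 2: F_2 = 10^(1.87/10) = 1.538, G_2 = 10^(10.2/10) = 10.47
  Stage 3: F_3 = 10^(8.34/10) = 6.823, G_3 = 10^(−6.96/10) = 0.2014
Friis cascade:
  F = 1.250 + (1.538 − 1)/8.933 + (6.823 − 1)/93.54 = 1.372
NF = 10 log₁₀(1.372) = 1.37 dB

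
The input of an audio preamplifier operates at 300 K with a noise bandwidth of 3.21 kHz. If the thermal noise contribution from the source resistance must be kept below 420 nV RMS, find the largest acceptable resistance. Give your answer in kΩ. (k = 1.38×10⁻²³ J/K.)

Johnson–Nyquist: V_n = √(4kTRB) ⇒ R = V_n² / (4kTB)
4kTB = 4 × 1.38×10⁻²³ × 300 × 3.21×10³ = 5.32×10⁻¹⁷
R = (4.20×10⁻⁷)² / 5.32×10⁻¹⁷ = 3.32×10³ Ω = 3.32 kΩ

3.32 kΩ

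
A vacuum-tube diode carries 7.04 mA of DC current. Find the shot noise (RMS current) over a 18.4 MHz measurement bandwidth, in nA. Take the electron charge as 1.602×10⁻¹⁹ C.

204 nA

I_n = √(2qI·B)
2qI·B = 2 × 1.602×10⁻¹⁹ × 7.04×10⁻³ × 1.84×10⁷ = 4.15×10⁻¹⁴ A²
I_n = √(4.15×10⁻¹⁴) = 2.04×10⁻⁷ A = 204 nA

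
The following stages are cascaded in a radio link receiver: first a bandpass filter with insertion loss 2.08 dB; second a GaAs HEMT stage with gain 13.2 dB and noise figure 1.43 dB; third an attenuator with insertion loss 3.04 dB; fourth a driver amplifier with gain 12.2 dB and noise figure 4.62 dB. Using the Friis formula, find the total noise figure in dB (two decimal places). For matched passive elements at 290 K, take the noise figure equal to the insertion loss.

Convert to linear (a loss of L dB is a gain of −L dB): F_i = 10^(NF_i/10), G_i = 10^(G_i,dB/10)
  Stage 1: F_1 = 10^(2.08/10) = 1.614, G_1 = 10^(−2.08/10) = 0.6194
  Stage 2: F_2 = 10^(1.43/10) = 1.390, G_2 = 10^(13.2/10) = 20.89
  Stage 3: F_3 = 10^(3.04/10) = 2.014, G_3 = 10^(−3.04/10) = 0.4966
  Stage 4: F_4 = 10^(4.62/10) = 2.897, G_4 = 10^(12.2/10) = 16.60
Friis cascade:
  F = 1.614 + (1.390 − 1)/0.6194 + (2.014 − 1)/12.94 + (2.897 − 1)/6.427 = 2.617
NF = 10 log₁₀(2.617) = 4.18 dB

4.18 dB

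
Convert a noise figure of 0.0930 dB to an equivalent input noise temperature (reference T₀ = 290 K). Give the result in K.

6.28 K

F = 10^(0.0930/10) = 1.02164
T_e = (F − 1)·T₀ = (1.02164 − 1) × 290 = 6.28 K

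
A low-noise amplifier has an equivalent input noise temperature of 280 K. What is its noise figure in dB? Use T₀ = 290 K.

F = 1 + T_e/T₀ = 1 + 280/290 = 1.96552
NF = 10 log₁₀(1.96552) = 2.93 dB

2.93 dB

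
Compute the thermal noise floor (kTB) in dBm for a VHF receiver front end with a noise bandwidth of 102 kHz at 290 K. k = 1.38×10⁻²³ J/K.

−123.9 dBm

P_n = kTB = 1.38×10⁻²³ × 290 × 1.02×10⁵ = 4.08×10⁻¹⁶ W
In dBm: 10 log₁₀(4.08×10⁻¹⁶ / 10⁻³) = −123.9 dBm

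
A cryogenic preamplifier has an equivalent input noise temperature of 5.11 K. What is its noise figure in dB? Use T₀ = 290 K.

0.076 dB

F = 1 + T_e/T₀ = 1 + 5.11/290 = 1.01762
NF = 10 log₁₀(1.01762) = 0.076 dB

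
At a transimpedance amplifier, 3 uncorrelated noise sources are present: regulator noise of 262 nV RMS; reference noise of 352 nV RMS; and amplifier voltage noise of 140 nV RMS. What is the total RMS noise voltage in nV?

461 nV

Uncorrelated sources add in power (mean-square): V_tot = √(ΣV_i²)
V_tot = √[(2.62×10⁻⁷)² + (3.52×10⁻⁷)² + (1.40×10⁻⁷)²] = 4.61×10⁻⁷ V = 461 nV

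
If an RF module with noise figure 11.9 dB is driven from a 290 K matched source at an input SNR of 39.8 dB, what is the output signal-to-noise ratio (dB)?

By definition F = SNR_in/SNR_out, so in dB: SNR_out = SNR_in − NF
SNR_out = 39.8 − 11.9 = 27.9 dB

27.9 dB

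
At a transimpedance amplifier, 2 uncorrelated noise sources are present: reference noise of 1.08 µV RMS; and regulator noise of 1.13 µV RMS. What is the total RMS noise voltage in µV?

Uncorrelated sources add in power (mean-square): V_tot = √(ΣV_i²)
V_tot = √[(1.08×10⁻⁶)² + (1.13×10⁻⁶)²] = 1.56×10⁻⁶ V = 1.56 µV

1.56 µV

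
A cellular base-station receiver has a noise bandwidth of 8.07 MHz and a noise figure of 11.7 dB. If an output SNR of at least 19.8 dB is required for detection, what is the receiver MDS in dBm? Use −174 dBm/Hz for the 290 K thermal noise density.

Sensitivity = −174 + 10 log₁₀(B) + NF + SNR_min
= −174 + 69.07 + 11.7 + 19.8
= −73.43 dBm → −73.4 dBm

−73.4 dBm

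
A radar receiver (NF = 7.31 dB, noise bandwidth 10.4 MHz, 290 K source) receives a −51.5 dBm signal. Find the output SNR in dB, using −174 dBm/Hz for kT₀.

45.0 dB

Noise floor: N = −174 + 10 log₁₀(B) + NF
10 log₁₀(1.04×10⁷) = 70.17 dB
N = −174 + 70.17 + 7.31 = −96.52 dBm
SNR = P_sig − N = −51.5 − (−96.52) = 45.02 dB → 45.0 dB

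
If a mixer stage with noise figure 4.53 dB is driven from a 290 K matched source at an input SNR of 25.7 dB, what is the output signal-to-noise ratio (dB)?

21.17 dB

By definition F = SNR_in/SNR_out, so in dB: SNR_out = SNR_in − NF
SNR_out = 25.7 − 4.53 = 21.17 dB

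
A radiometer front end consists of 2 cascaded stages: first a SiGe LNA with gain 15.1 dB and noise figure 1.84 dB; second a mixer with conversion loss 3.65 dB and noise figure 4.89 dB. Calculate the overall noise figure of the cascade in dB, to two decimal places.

Convert to linear (a loss of L dB is a gain of −L dB): F_i = 10^(NF_i/10), G_i = 10^(G_i,dB/10)
  Stage 1: F_1 = 10^(1.84/10) = 1.528, G_1 = 10^(15.1/10) = 32.36
  Stage 2: F_2 = 10^(4.89/10) = 3.083, G_2 = 10^(−3.65/10) = 0.4315
Friis cascade:
  F = 1.528 + (3.083 − 1)/32.36 = 1.592
NF = 10 log₁₀(1.592) = 2.02 dB

2.02 dB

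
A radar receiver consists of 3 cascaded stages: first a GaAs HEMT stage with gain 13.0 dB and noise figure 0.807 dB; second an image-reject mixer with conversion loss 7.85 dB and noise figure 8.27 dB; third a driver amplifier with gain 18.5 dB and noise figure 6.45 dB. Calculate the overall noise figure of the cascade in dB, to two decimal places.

4.04 dB

Convert to linear (a loss of L dB is a gain of −L dB): F_i = 10^(NF_i/10), G_i = 10^(G_i,dB/10)
  Stage 1: F_1 = 10^(0.807/10) = 1.204, G_1 = 10^(13.0/10) = 19.95
  Stage 2: F_2 = 10^(8.27/10) = 6.714, G_2 = 10^(−7.85/10) = 0.1641
  Stage 3: F_3 = 10^(6.45/10) = 4.416, G_3 = 10^(18.5/10) = 70.79
Friis cascade:
  F = 1.204 + (6.714 − 1)/19.95 + (4.416 − 1)/3.273 = 2.534
NF = 10 log₁₀(2.534) = 4.04 dB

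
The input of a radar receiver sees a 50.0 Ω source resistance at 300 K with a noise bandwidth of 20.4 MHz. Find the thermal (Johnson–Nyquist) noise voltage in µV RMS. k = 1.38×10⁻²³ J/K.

4.11 µV

V_n = √(4kTRB)
4kTRB = 4 × 1.38×10⁻²³ × 300 × 5.00×10¹ × 2.04×10⁷ = 1.69×10⁻¹¹ V²
V_n = √(1.69×10⁻¹¹) = 4.11×10⁻⁶ V = 4.11 µV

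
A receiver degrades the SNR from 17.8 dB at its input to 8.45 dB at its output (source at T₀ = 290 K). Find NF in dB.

9.35 dB

NF (dB) = SNR_in(dB) − SNR_out(dB) when the source is at T₀
NF = 17.8 − 8.45 = 9.35 dB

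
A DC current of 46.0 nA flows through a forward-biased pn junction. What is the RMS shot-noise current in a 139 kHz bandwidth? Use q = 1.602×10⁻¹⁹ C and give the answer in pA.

I_n = √(2qI·B)
2qI·B = 2 × 1.602×10⁻¹⁹ × 4.60×10⁻⁸ × 1.39×10⁵ = 2.05×10⁻²¹ A²
I_n = √(2.05×10⁻²¹) = 4.53×10⁻¹¹ A = 45.3 pA

45.3 pA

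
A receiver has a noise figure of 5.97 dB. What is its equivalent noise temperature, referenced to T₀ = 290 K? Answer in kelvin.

857 K

F = 10^(5.97/10) = 3.95367
T_e = (F − 1)·T₀ = (3.95367 − 1) × 290 = 857 K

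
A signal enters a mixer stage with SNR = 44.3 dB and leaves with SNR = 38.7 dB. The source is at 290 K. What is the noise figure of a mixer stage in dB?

NF (dB) = SNR_in(dB) − SNR_out(dB) when the source is at T₀
NF = 44.3 − 38.7 = 5.6 dB

5.6 dB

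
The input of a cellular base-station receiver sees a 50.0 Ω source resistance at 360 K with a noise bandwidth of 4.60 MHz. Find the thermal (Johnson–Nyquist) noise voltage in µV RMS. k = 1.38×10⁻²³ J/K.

V_n = √(4kTRB)
4kTRB = 4 × 1.38×10⁻²³ × 360 × 5.00×10¹ × 4.60×10⁶ = 4.57×10⁻¹² V²
V_n = √(4.57×10⁻¹²) = 2.14×10⁻⁶ V = 2.14 µV

2.14 µV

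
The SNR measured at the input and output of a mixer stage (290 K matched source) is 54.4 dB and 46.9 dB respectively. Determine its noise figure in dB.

NF (dB) = SNR_in(dB) − SNR_out(dB) when the source is at T₀
NF = 54.4 − 46.9 = 7.5 dB

7.5 dB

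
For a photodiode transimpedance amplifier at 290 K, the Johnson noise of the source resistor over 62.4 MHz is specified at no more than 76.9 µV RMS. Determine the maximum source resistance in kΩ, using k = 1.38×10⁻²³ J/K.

Johnson–Nyquist: V_n = √(4kTRB) ⇒ R = V_n² / (4kTB)
4kTB = 4 × 1.38×10⁻²³ × 290 × 6.24×10⁷ = 9.99×10⁻¹³
R = (7.69×10⁻⁵)² / 9.99×10⁻¹³ = 5.92×10³ Ω = 5.92 kΩ

5.92 kΩ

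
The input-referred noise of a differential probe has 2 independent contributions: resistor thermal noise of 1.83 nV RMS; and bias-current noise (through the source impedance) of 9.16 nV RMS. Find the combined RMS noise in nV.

Uncorrelated sources add in power (mean-square): V_tot = √(ΣV_i²)
V_tot = √[(1.83×10⁻⁹)² + (9.16×10⁻⁹)²] = 9.34×10⁻⁹ V = 9.34 nV

9.34 nV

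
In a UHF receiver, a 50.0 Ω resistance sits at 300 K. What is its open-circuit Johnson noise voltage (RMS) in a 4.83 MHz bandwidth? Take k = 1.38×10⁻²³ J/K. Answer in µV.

2.00 µV

V_n = √(4kTRB)
4kTRB = 4 × 1.38×10⁻²³ × 300 × 5.00×10¹ × 4.83×10⁶ = 4.00×10⁻¹² V²
V_n = √(4.00×10⁻¹²) = 2.00×10⁻⁶ V = 2.00 µV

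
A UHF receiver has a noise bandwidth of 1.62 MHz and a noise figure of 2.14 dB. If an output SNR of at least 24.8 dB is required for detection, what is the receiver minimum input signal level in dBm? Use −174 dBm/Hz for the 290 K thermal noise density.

−85.0 dBm

Sensitivity = −174 + 10 log₁₀(B) + NF + SNR_min
= −174 + 62.1 + 2.14 + 24.8
= −84.96 dBm → −85.0 dBm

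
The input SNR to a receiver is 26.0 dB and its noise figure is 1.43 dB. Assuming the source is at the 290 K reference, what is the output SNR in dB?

24.57 dB

By definition F = SNR_in/SNR_out, so in dB: SNR_out = SNR_in − NF
SNR_out = 26.0 − 1.43 = 24.57 dB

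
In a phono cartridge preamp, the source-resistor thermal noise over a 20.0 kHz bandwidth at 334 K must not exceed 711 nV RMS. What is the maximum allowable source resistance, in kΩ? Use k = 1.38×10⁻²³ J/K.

Johnson–Nyquist: V_n = √(4kTRB) ⇒ R = V_n² / (4kTB)
4kTB = 4 × 1.38×10⁻²³ × 334 × 2.00×10⁴ = 3.69×10⁻¹⁶
R = (7.11×10⁻⁷)² / 3.69×10⁻¹⁶ = 1.37×10³ Ω = 1.37 kΩ

1.37 kΩ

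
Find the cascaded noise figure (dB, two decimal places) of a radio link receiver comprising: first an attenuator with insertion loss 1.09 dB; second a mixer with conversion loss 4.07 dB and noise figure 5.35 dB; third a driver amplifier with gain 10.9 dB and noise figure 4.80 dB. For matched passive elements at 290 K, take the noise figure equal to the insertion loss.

Convert to linear (a loss of L dB is a gain of −L dB): F_i = 10^(NF_i/10), G_i = 10^(G_i,dB/10)
  Stage 1: F_1 = 10^(1.09/10) = 1.285, G_1 = 10^(−1.09/10) = 0.7780
  Stage 2: F_2 = 10^(5.35/10) = 3.428, G_2 = 10^(−4.07/10) = 0.3917
  Stage 3: F_3 = 10^(4.80/10) = 3.020, G_3 = 10^(10.9/10) = 12.30
Friis cascade:
  F = 1.285 + (3.428 − 1)/0.7780 + (3.020 − 1)/0.3048 = 11.03
NF = 10 log₁₀(11.03) = 10.43 dB

10.43 dB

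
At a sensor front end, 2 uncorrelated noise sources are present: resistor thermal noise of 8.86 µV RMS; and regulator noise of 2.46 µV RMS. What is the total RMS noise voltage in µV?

Uncorrelated sources add in power (mean-square): V_tot = √(ΣV_i²)
V_tot = √[(8.86×10⁻⁶)² + (2.46×10⁻⁶)²] = 9.20×10⁻⁶ V = 9.20 µV

9.20 µV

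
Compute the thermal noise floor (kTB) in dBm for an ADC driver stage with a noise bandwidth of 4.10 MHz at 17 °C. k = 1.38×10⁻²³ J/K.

T = 17 °C + 273.15 = 290.15 K
P_n = kTB = 1.38×10⁻²³ × 290.15 × 4.10×10⁶ = 1.64×10⁻¹⁴ W
In dBm: 10 log₁₀(1.64×10⁻¹⁴ / 10⁻³) = −107.8 dBm

−107.8 dBm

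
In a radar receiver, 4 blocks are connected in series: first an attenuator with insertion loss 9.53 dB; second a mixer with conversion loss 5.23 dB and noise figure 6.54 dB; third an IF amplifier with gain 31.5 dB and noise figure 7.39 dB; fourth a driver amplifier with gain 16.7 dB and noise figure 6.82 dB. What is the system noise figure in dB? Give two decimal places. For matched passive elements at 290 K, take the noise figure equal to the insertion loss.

22.42 dB

Convert to linear (a loss of L dB is a gain of −L dB): F_i = 10^(NF_i/10), G_i = 10^(G_i,dB/10)
  Stage 1: F_1 = 10^(9.53/10) = 8.974, G_1 = 10^(−9.53/10) = 0.1114
  Stage 2: F_2 = 10^(6.54/10) = 4.508, G_2 = 10^(−5.23/10) = 0.2999
  Stage 3: F_3 = 10^(7.39/10) = 5.483, G_3 = 10^(31.5/10) = 1413
  Stage 4: F_4 = 10^(6.82/10) = 4.808, G_4 = 10^(16.7/10) = 46.77
Friis cascade:
  F = 8.974 + (4.508 − 1)/0.1114 + (5.483 − 1)/0.03342 + (4.808 − 1)/47.21 = 174.7
NF = 10 log₁₀(174.7) = 22.42 dB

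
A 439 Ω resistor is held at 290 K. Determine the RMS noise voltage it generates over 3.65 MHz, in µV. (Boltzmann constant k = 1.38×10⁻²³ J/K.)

5.06 µV

V_n = √(4kTRB)
4kTRB = 4 × 1.38×10⁻²³ × 290 × 4.39×10² × 3.65×10⁶ = 2.57×10⁻¹¹ V²
V_n = √(2.57×10⁻¹¹) = 5.06×10⁻⁶ V = 5.06 µV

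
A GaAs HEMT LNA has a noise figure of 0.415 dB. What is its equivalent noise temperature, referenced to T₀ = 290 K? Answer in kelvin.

29.1 K

F = 10^(0.415/10) = 1.10027
T_e = (F − 1)·T₀ = (1.10027 − 1) × 290 = 29.1 K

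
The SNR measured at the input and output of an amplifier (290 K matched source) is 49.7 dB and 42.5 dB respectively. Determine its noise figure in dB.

NF (dB) = SNR_in(dB) − SNR_out(dB) when the source is at T₀
NF = 49.7 − 42.5 = 7.2 dB

7.2 dB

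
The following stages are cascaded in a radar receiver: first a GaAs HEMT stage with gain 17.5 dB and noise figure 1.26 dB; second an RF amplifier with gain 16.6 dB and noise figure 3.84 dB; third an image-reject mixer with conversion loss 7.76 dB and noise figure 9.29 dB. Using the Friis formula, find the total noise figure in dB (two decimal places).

Convert to linear (a loss of L dB is a gain of −L dB): F_i = 10^(NF_i/10), G_i = 10^(G_i,dB/10)
  Stage 1: F_1 = 10^(1.26/10) = 1.337, G_1 = 10^(17.5/10) = 56.23
  Stage 2: F_2 = 10^(3.84/10) = 2.421, G_2 = 10^(16.6/10) = 45.71
  Stage 3: F_3 = 10^(9.29/10) = 8.492, G_3 = 10^(−7.76/10) = 0.1675
Friis cascade:
  F = 1.337 + (2.421 − 1)/56.23 + (8.492 − 1)/2570 = 1.365
NF = 10 log₁₀(1.365) = 1.35 dB

1.35 dB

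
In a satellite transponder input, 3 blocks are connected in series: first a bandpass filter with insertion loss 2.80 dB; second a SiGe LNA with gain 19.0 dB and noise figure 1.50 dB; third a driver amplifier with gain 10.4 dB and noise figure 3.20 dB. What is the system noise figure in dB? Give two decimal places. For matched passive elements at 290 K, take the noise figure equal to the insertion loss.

Convert to linear (a loss of L dB is a gain of −L dB): F_i = 10^(NF_i/10), G_i = 10^(G_i,dB/10)
  Stage 1: F_1 = 10^(2.80/10) = 1.905, G_1 = 10^(−2.80/10) = 0.5248
  Stage 2: F_2 = 10^(1.50/10) = 1.413, G_2 = 10^(19.0/10) = 79.43
  Stage 3: F_3 = 10^(3.20/10) = 2.089, G_3 = 10^(10.4/10) = 10.96
Friis cascade:
  F = 1.905 + (1.413 − 1)/0.5248 + (2.089 − 1)/41.69 = 2.718
NF = 10 log₁₀(2.718) = 4.34 dB

4.34 dB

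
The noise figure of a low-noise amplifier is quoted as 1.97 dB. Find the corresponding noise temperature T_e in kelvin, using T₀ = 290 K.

F = 10^(1.97/10) = 1.57398
T_e = (F − 1)·T₀ = (1.57398 − 1) × 290 = 166 K

166 K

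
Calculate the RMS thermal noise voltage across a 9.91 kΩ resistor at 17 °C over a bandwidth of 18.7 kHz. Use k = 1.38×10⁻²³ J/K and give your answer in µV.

T = 17 °C + 273.15 = 290.15 K
V_n = √(4kTRB)
4kTRB = 4 × 1.38×10⁻²³ × 290.15 × 9.91×10³ × 1.87×10⁴ = 2.97×10⁻¹² V²
V_n = √(2.97×10⁻¹²) = 1.72×10⁻⁶ V = 1.72 µV

1.72 µV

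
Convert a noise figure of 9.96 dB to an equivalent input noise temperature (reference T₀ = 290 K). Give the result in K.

2583 K

F = 10^(9.96/10) = 9.90832
T_e = (F − 1)·T₀ = (9.90832 − 1) × 290 = 2583 K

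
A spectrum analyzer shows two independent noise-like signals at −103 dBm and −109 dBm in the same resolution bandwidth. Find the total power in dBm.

−102.0 dBm

Convert to linear, add, convert back:
P₁ = 5.01×10⁻¹⁴ W, P₂ = 1.26×10⁻¹⁴ W
P_tot = 6.27×10⁻¹⁴ W → 10 log₁₀(P_tot / 10⁻³) = −102.0 dBm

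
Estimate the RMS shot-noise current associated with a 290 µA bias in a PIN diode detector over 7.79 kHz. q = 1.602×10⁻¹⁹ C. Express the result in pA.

851 pA

I_n = √(2qI·B)
2qI·B = 2 × 1.602×10⁻¹⁹ × 2.90×10⁻⁴ × 7.79×10³ = 7.24×10⁻¹⁹ A²
I_n = √(7.24×10⁻¹⁹) = 8.51×10⁻¹⁰ A = 851 pA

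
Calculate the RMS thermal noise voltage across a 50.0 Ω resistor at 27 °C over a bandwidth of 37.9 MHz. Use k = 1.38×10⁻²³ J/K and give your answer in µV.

T = 27 °C + 273.15 = 300.15 K
V_n = √(4kTRB)
4kTRB = 4 × 1.38×10⁻²³ × 300.15 × 5.00×10¹ × 3.79×10⁷ = 3.14×10⁻¹¹ V²
V_n = √(3.14×10⁻¹¹) = 5.60×10⁻⁶ V = 5.60 µV

5.60 µV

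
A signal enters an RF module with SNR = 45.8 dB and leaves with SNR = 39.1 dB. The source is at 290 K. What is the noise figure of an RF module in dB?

NF (dB) = SNR_in(dB) − SNR_out(dB) when the source is at T₀
NF = 45.8 − 39.1 = 6.7 dB

6.7 dB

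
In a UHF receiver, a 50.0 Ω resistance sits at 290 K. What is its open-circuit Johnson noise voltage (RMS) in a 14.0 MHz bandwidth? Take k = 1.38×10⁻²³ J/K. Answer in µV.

3.35 µV

V_n = √(4kTRB)
4kTRB = 4 × 1.38×10⁻²³ × 290 × 5.00×10¹ × 1.40×10⁷ = 1.12×10⁻¹¹ V²
V_n = √(1.12×10⁻¹¹) = 3.35×10⁻⁶ V = 3.35 µV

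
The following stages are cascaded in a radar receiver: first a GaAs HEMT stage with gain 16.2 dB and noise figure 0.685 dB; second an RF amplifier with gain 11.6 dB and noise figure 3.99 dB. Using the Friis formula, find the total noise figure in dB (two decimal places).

0.82 dB

Convert to linear (a loss of L dB is a gain of −L dB): F_i = 10^(NF_i/10), G_i = 10^(G_i,dB/10)
  Stage 1: F_1 = 10^(0.685/10) = 1.171, G_1 = 10^(16.2/10) = 41.69
  Stage 2: F_2 = 10^(3.99/10) = 2.506, G_2 = 10^(11.6/10) = 14.45
Friis cascade:
  F = 1.171 + (2.506 − 1)/41.69 = 1.207
NF = 10 log₁₀(1.207) = 0.82 dB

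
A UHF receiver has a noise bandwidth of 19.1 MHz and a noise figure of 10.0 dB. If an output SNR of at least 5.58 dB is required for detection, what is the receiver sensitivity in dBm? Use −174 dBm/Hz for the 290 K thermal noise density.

Sensitivity = −174 + 10 log₁₀(B) + NF + SNR_min
= −174 + 72.81 + 10.0 + 5.58
= −85.61 dBm → −85.6 dBm

−85.6 dBm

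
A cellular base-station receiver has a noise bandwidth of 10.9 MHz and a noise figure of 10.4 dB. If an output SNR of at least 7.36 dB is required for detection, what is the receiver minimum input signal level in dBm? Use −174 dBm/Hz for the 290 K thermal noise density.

Sensitivity = −174 + 10 log₁₀(B) + NF + SNR_min
= −174 + 70.37 + 10.4 + 7.36
= −85.87 dBm → −85.9 dBm

−85.9 dBm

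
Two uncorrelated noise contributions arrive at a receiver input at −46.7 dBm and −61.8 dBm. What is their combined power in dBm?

Convert to linear, add, convert back:
P₁ = 2.14×10⁻⁸ W, P₂ = 6.61×10⁻¹⁰ W
P_tot = 2.20×10⁻⁸ W → 10 log₁₀(P_tot / 10⁻³) = −46.6 dBm

−46.6 dBm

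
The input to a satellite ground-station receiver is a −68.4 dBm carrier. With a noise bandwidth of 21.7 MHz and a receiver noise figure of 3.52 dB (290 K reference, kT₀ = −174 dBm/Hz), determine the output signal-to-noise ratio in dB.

Noise floor: N = −174 + 10 log₁₀(B) + NF
10 log₁₀(2.17×10⁷) = 73.36 dB
N = −174 + 73.36 + 3.52 = −97.12 dBm
SNR = P_sig − N = −68.4 − (−97.12) = 28.72 dB → 28.7 dB

28.7 dB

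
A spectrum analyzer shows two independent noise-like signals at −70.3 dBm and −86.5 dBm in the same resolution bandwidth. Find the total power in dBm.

Convert to linear, add, convert back:
P₁ = 9.33×10⁻¹¹ W, P₂ = 2.24×10⁻¹² W
P_tot = 9.56×10⁻¹¹ W → 10 log₁₀(P_tot / 10⁻³) = −70.2 dBm

−70.2 dBm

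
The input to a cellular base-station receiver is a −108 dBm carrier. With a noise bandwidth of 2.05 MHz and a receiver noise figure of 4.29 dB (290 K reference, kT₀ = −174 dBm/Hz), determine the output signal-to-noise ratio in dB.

−1.4 dB

Noise floor: N = −174 + 10 log₁₀(B) + NF
10 log₁₀(2.05×10⁶) = 63.12 dB
N = −174 + 63.12 + 4.29 = −106.59 dBm
SNR = P_sig − N = −108 − (−106.59) = −1.41 dB → −1.4 dB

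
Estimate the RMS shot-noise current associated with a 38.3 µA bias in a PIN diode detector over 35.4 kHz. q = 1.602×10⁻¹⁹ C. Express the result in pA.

I_n = √(2qI·B)
2qI·B = 2 × 1.602×10⁻¹⁹ × 3.83×10⁻⁵ × 3.54×10⁴ = 4.34×10⁻¹⁹ A²
I_n = √(4.34×10⁻¹⁹) = 6.59×10⁻¹⁰ A = 659 pA

659 pA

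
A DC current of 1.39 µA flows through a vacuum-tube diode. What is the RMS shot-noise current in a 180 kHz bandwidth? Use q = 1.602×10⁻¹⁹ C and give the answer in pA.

I_n = √(2qI·B)
2qI·B = 2 × 1.602×10⁻¹⁹ × 1.39×10⁻⁶ × 1.80×10⁵ = 8.02×10⁻²⁰ A²
I_n = √(8.02×10⁻²⁰) = 2.83×10⁻¹⁰ A = 283 pA

283 pA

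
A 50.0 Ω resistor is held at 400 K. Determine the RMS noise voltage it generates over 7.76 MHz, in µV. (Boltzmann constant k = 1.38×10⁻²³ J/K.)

V_n = √(4kTRB)
4kTRB = 4 × 1.38×10⁻²³ × 400 × 5.00×10¹ × 7.76×10⁶ = 8.57×10⁻¹² V²
V_n = √(8.57×10⁻¹²) = 2.93×10⁻⁶ V = 2.93 µV

2.93 µV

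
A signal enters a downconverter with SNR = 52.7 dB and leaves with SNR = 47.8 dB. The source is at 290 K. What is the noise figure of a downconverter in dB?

4.9 dB

NF (dB) = SNR_in(dB) − SNR_out(dB) when the source is at T₀
NF = 52.7 − 47.8 = 4.9 dB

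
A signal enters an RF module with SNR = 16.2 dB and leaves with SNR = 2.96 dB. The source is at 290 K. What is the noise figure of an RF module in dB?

13.24 dB

NF (dB) = SNR_in(dB) − SNR_out(dB) when the source is at T₀
NF = 16.2 − 2.96 = 13.24 dB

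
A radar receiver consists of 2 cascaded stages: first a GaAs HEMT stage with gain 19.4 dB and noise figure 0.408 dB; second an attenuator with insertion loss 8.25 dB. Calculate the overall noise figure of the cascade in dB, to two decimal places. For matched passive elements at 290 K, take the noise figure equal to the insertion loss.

0.66 dB

Convert to linear (a loss of L dB is a gain of −L dB): F_i = 10^(NF_i/10), G_i = 10^(G_i,dB/10)
  Stage 1: F_1 = 10^(0.408/10) = 1.098, G_1 = 10^(19.4/10) = 87.10
  Stage 2: F_2 = 10^(8.25/10) = 6.683, G_2 = 10^(−8.25/10) = 0.1496
Friis cascade:
  F = 1.098 + (6.683 − 1)/87.10 = 1.164
NF = 10 log₁₀(1.164) = 0.66 dB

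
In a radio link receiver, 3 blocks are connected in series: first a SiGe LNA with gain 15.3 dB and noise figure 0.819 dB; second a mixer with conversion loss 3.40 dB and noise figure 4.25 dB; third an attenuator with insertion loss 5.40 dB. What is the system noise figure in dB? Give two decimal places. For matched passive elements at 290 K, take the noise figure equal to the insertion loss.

1.51 dB

Convert to linear (a loss of L dB is a gain of −L dB): F_i = 10^(NF_i/10), G_i = 10^(G_i,dB/10)
  Stage 1: F_1 = 10^(0.819/10) = 1.208, G_1 = 10^(15.3/10) = 33.88
  Stage 2: F_2 = 10^(4.25/10) = 2.661, G_2 = 10^(−3.40/10) = 0.4571
  Stage 3: F_3 = 10^(5.40/10) = 3.467, G_3 = 10^(−5.40/10) = 0.2884
Friis cascade:
  F = 1.208 + (2.661 − 1)/33.88 + (3.467 − 1)/15.49 = 1.416
NF = 10 log₁₀(1.416) = 1.51 dB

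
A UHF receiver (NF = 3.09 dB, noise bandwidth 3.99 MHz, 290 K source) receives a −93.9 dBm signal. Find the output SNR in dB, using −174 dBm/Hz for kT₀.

11.0 dB

Noise floor: N = −174 + 10 log₁₀(B) + NF
10 log₁₀(3.99×10⁶) = 66.01 dB
N = −174 + 66.01 + 3.09 = −104.90 dBm
SNR = P_sig − N = −93.9 − (−104.90) = 11.00 dB → 11.0 dB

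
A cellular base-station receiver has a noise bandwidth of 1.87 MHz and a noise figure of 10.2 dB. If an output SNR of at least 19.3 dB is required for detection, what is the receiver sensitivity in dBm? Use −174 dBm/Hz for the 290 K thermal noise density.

Sensitivity = −174 + 10 log₁₀(B) + NF + SNR_min
= −174 + 62.72 + 10.2 + 19.3
= −81.78 dBm → −81.8 dBm

−81.8 dBm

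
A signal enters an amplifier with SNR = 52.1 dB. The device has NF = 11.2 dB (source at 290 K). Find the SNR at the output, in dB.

40.9 dB

By definition F = SNR_in/SNR_out, so in dB: SNR_out = SNR_in − NF
SNR_out = 52.1 − 11.2 = 40.9 dB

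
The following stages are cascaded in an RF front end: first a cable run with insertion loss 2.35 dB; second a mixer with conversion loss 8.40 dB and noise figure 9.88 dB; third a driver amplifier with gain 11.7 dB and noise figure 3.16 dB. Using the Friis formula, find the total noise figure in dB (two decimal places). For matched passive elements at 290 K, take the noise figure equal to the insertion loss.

Convert to linear (a loss of L dB is a gain of −L dB): F_i = 10^(NF_i/10), G_i = 10^(G_i,dB/10)
  Stage 1: F_1 = 10^(2.35/10) = 1.718, G_1 = 10^(−2.35/10) = 0.5821
  Stage 2: F_2 = 10^(9.88/10) = 9.727, G_2 = 10^(−8.40/10) = 0.1445
  Stage 3: F_3 = 10^(3.16/10) = 2.070, G_3 = 10^(11.7/10) = 14.79
Friis cascade:
  F = 1.718 + (9.727 − 1)/0.5821 + (2.070 − 1)/0.08414 = 29.43
NF = 10 log₁₀(29.43) = 14.69 dB

14.69 dB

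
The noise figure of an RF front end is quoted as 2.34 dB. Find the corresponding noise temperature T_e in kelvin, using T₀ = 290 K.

F = 10^(2.34/10) = 1.71396
T_e = (F − 1)·T₀ = (1.71396 − 1) × 290 = 207 K

207 K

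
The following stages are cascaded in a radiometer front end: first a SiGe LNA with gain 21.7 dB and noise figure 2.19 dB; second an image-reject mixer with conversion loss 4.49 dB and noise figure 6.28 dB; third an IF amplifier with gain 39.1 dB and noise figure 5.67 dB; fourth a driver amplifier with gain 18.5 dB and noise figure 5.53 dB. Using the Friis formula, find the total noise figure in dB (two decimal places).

Convert to linear (a loss of L dB is a gain of −L dB): F_i = 10^(NF_i/10), G_i = 10^(G_i,dB/10)
  Stage 1: F_1 = 10^(2.19/10) = 1.656, G_1 = 10^(21.7/10) = 147.9
  Stage 2: F_2 = 10^(6.28/10) = 4.246, G_2 = 10^(−4.49/10) = 0.3556
  Stage 3: F_3 = 10^(5.67/10) = 3.690, G_3 = 10^(39.1/10) = 8128
  Stage 4: F_4 = 10^(5.53/10) = 3.573, G_4 = 10^(18.5/10) = 70.79
Friis cascade:
  F = 1.656 + (4.246 − 1)/147.9 + (3.690 − 1)/52.60 + (3.573 − 1)/4.276×10⁵ = 1.729
NF = 10 log₁₀(1.729) = 2.38 dB

2.38 dB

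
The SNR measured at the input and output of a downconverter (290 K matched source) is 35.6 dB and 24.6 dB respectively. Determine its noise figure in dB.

NF (dB) = SNR_in(dB) − SNR_out(dB) when the source is at T₀
NF = 35.6 − 24.6 = 11.0 dB

11.0 dB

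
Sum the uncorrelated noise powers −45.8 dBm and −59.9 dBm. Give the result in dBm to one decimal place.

−45.6 dBm

Convert to linear, add, convert back:
P₁ = 2.63×10⁻⁸ W, P₂ = 1.02×10⁻⁹ W
P_tot = 2.73×10⁻⁸ W → 10 log₁₀(P_tot / 10⁻³) = −45.6 dBm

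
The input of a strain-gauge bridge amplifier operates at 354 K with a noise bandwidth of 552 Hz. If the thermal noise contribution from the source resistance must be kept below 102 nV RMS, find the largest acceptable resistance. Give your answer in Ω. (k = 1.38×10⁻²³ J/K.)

965 Ω

Johnson–Nyquist: V_n = √(4kTRB) ⇒ R = V_n² / (4kTB)
4kTB = 4 × 1.38×10⁻²³ × 354 × 5.52×10² = 1.08×10⁻¹⁷
R = (1.02×10⁻⁷)² / 1.08×10⁻¹⁷ = 9.65×10² Ω = 965 Ω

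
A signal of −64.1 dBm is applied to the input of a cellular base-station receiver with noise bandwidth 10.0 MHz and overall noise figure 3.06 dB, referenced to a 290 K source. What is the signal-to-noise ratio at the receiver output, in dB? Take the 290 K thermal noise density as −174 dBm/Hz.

36.8 dB

Noise floor: N = −174 + 10 log₁₀(B) + NF
10 log₁₀(1.00×10⁷) = 70 dB
N = −174 + 70 + 3.06 = −100.94 dBm
SNR = P_sig − N = −64.1 − (−100.94) = 36.84 dB → 36.8 dB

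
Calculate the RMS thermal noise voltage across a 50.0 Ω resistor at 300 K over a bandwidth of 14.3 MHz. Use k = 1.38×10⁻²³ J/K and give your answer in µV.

3.44 µV

V_n = √(4kTRB)
4kTRB = 4 × 1.38×10⁻²³ × 300 × 5.00×10¹ × 1.43×10⁷ = 1.18×10⁻¹¹ V²
V_n = √(1.18×10⁻¹¹) = 3.44×10⁻⁶ V = 3.44 µV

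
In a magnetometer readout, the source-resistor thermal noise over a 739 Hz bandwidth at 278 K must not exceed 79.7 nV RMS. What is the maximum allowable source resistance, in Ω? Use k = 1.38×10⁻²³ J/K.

560 Ω

Johnson–Nyquist: V_n = √(4kTRB) ⇒ R = V_n² / (4kTB)
4kTB = 4 × 1.38×10⁻²³ × 278 × 7.39×10² = 1.13×10⁻¹⁷
R = (7.97×10⁻⁸)² / 1.13×10⁻¹⁷ = 5.60×10² Ω = 560 Ω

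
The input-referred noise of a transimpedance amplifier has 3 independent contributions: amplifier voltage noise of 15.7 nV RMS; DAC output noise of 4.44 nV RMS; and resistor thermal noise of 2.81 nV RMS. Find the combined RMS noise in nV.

Uncorrelated sources add in power (mean-square): V_tot = √(ΣV_i²)
V_tot = √[(1.57×10⁻⁸)² + (4.44×10⁻⁹)² + (2.81×10⁻⁹)²] = 1.66×10⁻⁸ V = 16.6 nV

16.6 nV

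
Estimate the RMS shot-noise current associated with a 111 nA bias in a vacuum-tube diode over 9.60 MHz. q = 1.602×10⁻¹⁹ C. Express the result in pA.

584 pA

I_n = √(2qI·B)
2qI·B = 2 × 1.602×10⁻¹⁹ × 1.11×10⁻⁷ × 9.60×10⁶ = 3.41×10⁻¹⁹ A²
I_n = √(3.41×10⁻¹⁹) = 5.84×10⁻¹⁰ A = 584 pA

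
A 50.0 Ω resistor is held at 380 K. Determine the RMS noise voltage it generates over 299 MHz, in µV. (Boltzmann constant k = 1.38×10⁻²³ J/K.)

17.7 µV

V_n = √(4kTRB)
4kTRB = 4 × 1.38×10⁻²³ × 380 × 5.00×10¹ × 2.99×10⁸ = 3.14×10⁻¹⁰ V²
V_n = √(3.14×10⁻¹⁰) = 1.77×10⁻⁵ V = 17.7 µV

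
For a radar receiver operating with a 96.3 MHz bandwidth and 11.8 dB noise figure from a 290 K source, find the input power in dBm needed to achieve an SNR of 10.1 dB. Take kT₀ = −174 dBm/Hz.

Sensitivity = −174 + 10 log₁₀(B) + NF + SNR_min
= −174 + 79.84 + 11.8 + 10.1
= −72.26 dBm → −72.3 dBm

−72.3 dBm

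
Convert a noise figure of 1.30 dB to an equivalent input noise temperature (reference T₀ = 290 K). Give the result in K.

101 K

F = 10^(1.30/10) = 1.34896
T_e = (F − 1)·T₀ = (1.34896 − 1) × 290 = 101 K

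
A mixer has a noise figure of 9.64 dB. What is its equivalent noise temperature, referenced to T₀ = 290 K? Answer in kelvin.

F = 10^(9.64/10) = 9.2045
T_e = (F − 1)·T₀ = (9.2045 − 1) × 290 = 2379 K

2379 K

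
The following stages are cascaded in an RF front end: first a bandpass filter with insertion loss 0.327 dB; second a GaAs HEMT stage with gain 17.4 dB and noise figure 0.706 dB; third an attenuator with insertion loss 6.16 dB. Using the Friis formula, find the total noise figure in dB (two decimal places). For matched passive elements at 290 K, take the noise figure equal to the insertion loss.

Convert to linear (a loss of L dB is a gain of −L dB): F_i = 10^(NF_i/10), G_i = 10^(G_i,dB/10)
  Stage 1: F_1 = 10^(0.327/10) = 1.078, G_1 = 10^(−0.327/10) = 0.9275
  Stage 2: F_2 = 10^(0.706/10) = 1.177, G_2 = 10^(17.4/10) = 54.95
  Stage 3: F_3 = 10^(6.16/10) = 4.130, G_3 = 10^(−6.16/10) = 0.2421
Friis cascade:
  F = 1.078 + (1.177 − 1)/0.9275 + (4.130 − 1)/50.97 = 1.330
NF = 10 log₁₀(1.330) = 1.24 dB

1.24 dB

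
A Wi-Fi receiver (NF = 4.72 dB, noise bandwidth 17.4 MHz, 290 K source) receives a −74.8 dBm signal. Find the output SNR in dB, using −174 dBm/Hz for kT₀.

Noise floor: N = −174 + 10 log₁₀(B) + NF
10 log₁₀(1.74×10⁷) = 72.41 dB
N = −174 + 72.41 + 4.72 = −96.87 dBm
SNR = P_sig − N = −74.8 − (−96.87) = 22.07 dB → 22.1 dB

22.1 dB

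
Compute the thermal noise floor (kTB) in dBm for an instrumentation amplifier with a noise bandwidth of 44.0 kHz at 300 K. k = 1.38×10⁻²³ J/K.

P_n = kTB = 1.38×10⁻²³ × 300 × 4.40×10⁴ = 1.82×10⁻¹⁶ W
In dBm: 10 log₁₀(1.82×10⁻¹⁶ / 10⁻³) = −127.4 dBm

−127.4 dBm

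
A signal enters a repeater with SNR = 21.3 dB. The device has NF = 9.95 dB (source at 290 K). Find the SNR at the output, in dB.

By definition F = SNR_in/SNR_out, so in dB: SNR_out = SNR_in − NF
SNR_out = 21.3 − 9.95 = 11.35 dB

11.35 dB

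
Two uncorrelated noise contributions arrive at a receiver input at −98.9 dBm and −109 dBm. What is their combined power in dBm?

Convert to linear, add, convert back:
P₁ = 1.29×10⁻¹³ W, P₂ = 1.26×10⁻¹⁴ W
P_tot = 1.41×10⁻¹³ W → 10 log₁₀(P_tot / 10⁻³) = −98.5 dBm

−98.5 dBm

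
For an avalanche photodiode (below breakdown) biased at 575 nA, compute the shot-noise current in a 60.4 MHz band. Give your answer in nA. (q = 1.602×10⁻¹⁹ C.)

3.34 nA

I_n = √(2qI·B)
2qI·B = 2 × 1.602×10⁻¹⁹ × 5.75×10⁻⁷ × 6.04×10⁷ = 1.11×10⁻¹⁷ A²
I_n = √(1.11×10⁻¹⁷) = 3.34×10⁻⁹ A = 3.34 nA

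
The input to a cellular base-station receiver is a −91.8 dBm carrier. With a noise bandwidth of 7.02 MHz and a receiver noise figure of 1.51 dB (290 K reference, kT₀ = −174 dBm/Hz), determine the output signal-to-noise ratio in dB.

12.2 dB

Noise floor: N = −174 + 10 log₁₀(B) + NF
10 log₁₀(7.02×10⁶) = 68.46 dB
N = −174 + 68.46 + 1.51 = −104.03 dBm
SNR = P_sig − N = −91.8 − (−104.03) = 12.23 dB → 12.2 dB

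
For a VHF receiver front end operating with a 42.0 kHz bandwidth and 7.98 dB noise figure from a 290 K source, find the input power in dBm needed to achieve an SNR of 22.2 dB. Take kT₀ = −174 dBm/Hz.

−97.6 dBm

Sensitivity = −174 + 10 log₁₀(B) + NF + SNR_min
= −174 + 46.23 + 7.98 + 22.2
= −97.59 dBm → −97.6 dBm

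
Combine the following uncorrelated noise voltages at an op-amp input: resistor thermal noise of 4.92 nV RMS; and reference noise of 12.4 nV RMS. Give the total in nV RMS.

13.3 nV

Uncorrelated sources add in power (mean-square): V_tot = √(ΣV_i²)
V_tot = √[(4.92×10⁻⁹)² + (1.24×10⁻⁸)²] = 1.33×10⁻⁸ V = 13.3 nV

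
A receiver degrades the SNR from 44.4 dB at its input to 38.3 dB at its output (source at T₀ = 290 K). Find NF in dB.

6.1 dB

NF (dB) = SNR_in(dB) − SNR_out(dB) when the source is at T₀
NF = 44.4 − 38.3 = 6.1 dB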